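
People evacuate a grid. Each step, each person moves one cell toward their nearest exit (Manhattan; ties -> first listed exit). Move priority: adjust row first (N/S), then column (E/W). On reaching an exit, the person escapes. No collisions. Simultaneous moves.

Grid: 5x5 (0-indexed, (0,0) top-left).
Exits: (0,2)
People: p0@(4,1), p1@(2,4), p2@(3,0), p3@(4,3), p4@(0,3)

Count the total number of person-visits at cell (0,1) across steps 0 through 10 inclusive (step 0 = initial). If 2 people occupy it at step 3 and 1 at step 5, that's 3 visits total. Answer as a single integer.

Answer: 2

Derivation:
Step 0: p0@(4,1) p1@(2,4) p2@(3,0) p3@(4,3) p4@(0,3) -> at (0,1): 0 [-], cum=0
Step 1: p0@(3,1) p1@(1,4) p2@(2,0) p3@(3,3) p4@ESC -> at (0,1): 0 [-], cum=0
Step 2: p0@(2,1) p1@(0,4) p2@(1,0) p3@(2,3) p4@ESC -> at (0,1): 0 [-], cum=0
Step 3: p0@(1,1) p1@(0,3) p2@(0,0) p3@(1,3) p4@ESC -> at (0,1): 0 [-], cum=0
Step 4: p0@(0,1) p1@ESC p2@(0,1) p3@(0,3) p4@ESC -> at (0,1): 2 [p0,p2], cum=2
Step 5: p0@ESC p1@ESC p2@ESC p3@ESC p4@ESC -> at (0,1): 0 [-], cum=2
Total visits = 2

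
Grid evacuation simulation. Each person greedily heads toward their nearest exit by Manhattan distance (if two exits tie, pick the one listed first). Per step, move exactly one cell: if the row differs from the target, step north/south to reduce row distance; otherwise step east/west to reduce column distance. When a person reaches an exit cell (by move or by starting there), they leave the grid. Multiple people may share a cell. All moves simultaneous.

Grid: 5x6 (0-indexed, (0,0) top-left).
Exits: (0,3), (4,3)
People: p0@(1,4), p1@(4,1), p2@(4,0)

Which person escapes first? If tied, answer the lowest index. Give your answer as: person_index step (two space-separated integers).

Answer: 0 2

Derivation:
Step 1: p0:(1,4)->(0,4) | p1:(4,1)->(4,2) | p2:(4,0)->(4,1)
Step 2: p0:(0,4)->(0,3)->EXIT | p1:(4,2)->(4,3)->EXIT | p2:(4,1)->(4,2)
Step 3: p0:escaped | p1:escaped | p2:(4,2)->(4,3)->EXIT
Exit steps: [2, 2, 3]
First to escape: p0 at step 2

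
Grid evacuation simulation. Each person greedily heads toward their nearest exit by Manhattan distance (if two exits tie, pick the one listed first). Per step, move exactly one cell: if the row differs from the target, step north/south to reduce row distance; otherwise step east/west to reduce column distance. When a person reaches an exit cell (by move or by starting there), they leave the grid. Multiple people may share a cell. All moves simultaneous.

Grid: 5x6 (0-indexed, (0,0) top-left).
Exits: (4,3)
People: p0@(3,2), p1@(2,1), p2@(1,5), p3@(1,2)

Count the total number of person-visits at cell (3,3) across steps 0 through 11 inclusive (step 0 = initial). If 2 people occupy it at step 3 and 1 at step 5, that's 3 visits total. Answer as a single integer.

Step 0: p0@(3,2) p1@(2,1) p2@(1,5) p3@(1,2) -> at (3,3): 0 [-], cum=0
Step 1: p0@(4,2) p1@(3,1) p2@(2,5) p3@(2,2) -> at (3,3): 0 [-], cum=0
Step 2: p0@ESC p1@(4,1) p2@(3,5) p3@(3,2) -> at (3,3): 0 [-], cum=0
Step 3: p0@ESC p1@(4,2) p2@(4,5) p3@(4,2) -> at (3,3): 0 [-], cum=0
Step 4: p0@ESC p1@ESC p2@(4,4) p3@ESC -> at (3,3): 0 [-], cum=0
Step 5: p0@ESC p1@ESC p2@ESC p3@ESC -> at (3,3): 0 [-], cum=0
Total visits = 0

Answer: 0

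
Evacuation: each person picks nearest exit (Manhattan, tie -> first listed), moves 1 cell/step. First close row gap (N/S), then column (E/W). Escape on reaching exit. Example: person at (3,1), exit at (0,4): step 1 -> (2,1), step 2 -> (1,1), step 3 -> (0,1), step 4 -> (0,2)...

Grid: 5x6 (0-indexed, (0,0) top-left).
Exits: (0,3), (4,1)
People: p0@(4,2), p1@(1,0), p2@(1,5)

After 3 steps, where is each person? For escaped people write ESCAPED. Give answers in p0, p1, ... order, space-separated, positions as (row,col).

Step 1: p0:(4,2)->(4,1)->EXIT | p1:(1,0)->(0,0) | p2:(1,5)->(0,5)
Step 2: p0:escaped | p1:(0,0)->(0,1) | p2:(0,5)->(0,4)
Step 3: p0:escaped | p1:(0,1)->(0,2) | p2:(0,4)->(0,3)->EXIT

ESCAPED (0,2) ESCAPED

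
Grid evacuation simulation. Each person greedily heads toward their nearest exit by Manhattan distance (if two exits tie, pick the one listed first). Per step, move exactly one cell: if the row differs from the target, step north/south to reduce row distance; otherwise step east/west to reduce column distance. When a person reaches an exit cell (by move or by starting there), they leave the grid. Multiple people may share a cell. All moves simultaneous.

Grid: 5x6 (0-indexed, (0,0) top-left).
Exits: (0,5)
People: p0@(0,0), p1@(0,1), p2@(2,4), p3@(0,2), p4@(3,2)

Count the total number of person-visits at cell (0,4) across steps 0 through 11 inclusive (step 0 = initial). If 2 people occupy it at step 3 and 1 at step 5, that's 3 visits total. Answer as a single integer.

Step 0: p0@(0,0) p1@(0,1) p2@(2,4) p3@(0,2) p4@(3,2) -> at (0,4): 0 [-], cum=0
Step 1: p0@(0,1) p1@(0,2) p2@(1,4) p3@(0,3) p4@(2,2) -> at (0,4): 0 [-], cum=0
Step 2: p0@(0,2) p1@(0,3) p2@(0,4) p3@(0,4) p4@(1,2) -> at (0,4): 2 [p2,p3], cum=2
Step 3: p0@(0,3) p1@(0,4) p2@ESC p3@ESC p4@(0,2) -> at (0,4): 1 [p1], cum=3
Step 4: p0@(0,4) p1@ESC p2@ESC p3@ESC p4@(0,3) -> at (0,4): 1 [p0], cum=4
Step 5: p0@ESC p1@ESC p2@ESC p3@ESC p4@(0,4) -> at (0,4): 1 [p4], cum=5
Step 6: p0@ESC p1@ESC p2@ESC p3@ESC p4@ESC -> at (0,4): 0 [-], cum=5
Total visits = 5

Answer: 5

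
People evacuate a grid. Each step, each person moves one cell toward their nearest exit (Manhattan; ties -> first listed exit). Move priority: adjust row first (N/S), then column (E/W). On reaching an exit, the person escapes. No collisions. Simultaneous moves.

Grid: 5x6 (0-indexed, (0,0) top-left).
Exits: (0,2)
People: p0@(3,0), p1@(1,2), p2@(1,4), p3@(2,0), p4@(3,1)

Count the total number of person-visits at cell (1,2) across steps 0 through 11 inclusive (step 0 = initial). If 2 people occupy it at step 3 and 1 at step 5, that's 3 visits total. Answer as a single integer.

Answer: 1

Derivation:
Step 0: p0@(3,0) p1@(1,2) p2@(1,4) p3@(2,0) p4@(3,1) -> at (1,2): 1 [p1], cum=1
Step 1: p0@(2,0) p1@ESC p2@(0,4) p3@(1,0) p4@(2,1) -> at (1,2): 0 [-], cum=1
Step 2: p0@(1,0) p1@ESC p2@(0,3) p3@(0,0) p4@(1,1) -> at (1,2): 0 [-], cum=1
Step 3: p0@(0,0) p1@ESC p2@ESC p3@(0,1) p4@(0,1) -> at (1,2): 0 [-], cum=1
Step 4: p0@(0,1) p1@ESC p2@ESC p3@ESC p4@ESC -> at (1,2): 0 [-], cum=1
Step 5: p0@ESC p1@ESC p2@ESC p3@ESC p4@ESC -> at (1,2): 0 [-], cum=1
Total visits = 1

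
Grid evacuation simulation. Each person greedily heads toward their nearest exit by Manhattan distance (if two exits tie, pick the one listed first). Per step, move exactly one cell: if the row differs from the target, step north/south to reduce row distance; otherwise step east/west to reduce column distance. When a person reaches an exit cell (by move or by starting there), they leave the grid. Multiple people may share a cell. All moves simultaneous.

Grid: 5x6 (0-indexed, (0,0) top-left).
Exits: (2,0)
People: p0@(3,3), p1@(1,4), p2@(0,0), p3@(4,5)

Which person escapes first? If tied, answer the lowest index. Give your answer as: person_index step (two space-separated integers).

Step 1: p0:(3,3)->(2,3) | p1:(1,4)->(2,4) | p2:(0,0)->(1,0) | p3:(4,5)->(3,5)
Step 2: p0:(2,3)->(2,2) | p1:(2,4)->(2,3) | p2:(1,0)->(2,0)->EXIT | p3:(3,5)->(2,5)
Step 3: p0:(2,2)->(2,1) | p1:(2,3)->(2,2) | p2:escaped | p3:(2,5)->(2,4)
Step 4: p0:(2,1)->(2,0)->EXIT | p1:(2,2)->(2,1) | p2:escaped | p3:(2,4)->(2,3)
Step 5: p0:escaped | p1:(2,1)->(2,0)->EXIT | p2:escaped | p3:(2,3)->(2,2)
Step 6: p0:escaped | p1:escaped | p2:escaped | p3:(2,2)->(2,1)
Step 7: p0:escaped | p1:escaped | p2:escaped | p3:(2,1)->(2,0)->EXIT
Exit steps: [4, 5, 2, 7]
First to escape: p2 at step 2

Answer: 2 2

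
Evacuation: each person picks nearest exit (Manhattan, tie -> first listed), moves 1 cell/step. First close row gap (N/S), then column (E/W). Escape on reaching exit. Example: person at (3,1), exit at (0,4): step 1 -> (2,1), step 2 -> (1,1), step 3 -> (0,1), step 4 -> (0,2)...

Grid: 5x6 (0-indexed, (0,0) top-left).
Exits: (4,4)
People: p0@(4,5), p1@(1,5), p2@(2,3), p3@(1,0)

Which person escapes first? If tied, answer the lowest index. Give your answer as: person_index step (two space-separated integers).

Step 1: p0:(4,5)->(4,4)->EXIT | p1:(1,5)->(2,5) | p2:(2,3)->(3,3) | p3:(1,0)->(2,0)
Step 2: p0:escaped | p1:(2,5)->(3,5) | p2:(3,3)->(4,3) | p3:(2,0)->(3,0)
Step 3: p0:escaped | p1:(3,5)->(4,5) | p2:(4,3)->(4,4)->EXIT | p3:(3,0)->(4,0)
Step 4: p0:escaped | p1:(4,5)->(4,4)->EXIT | p2:escaped | p3:(4,0)->(4,1)
Step 5: p0:escaped | p1:escaped | p2:escaped | p3:(4,1)->(4,2)
Step 6: p0:escaped | p1:escaped | p2:escaped | p3:(4,2)->(4,3)
Step 7: p0:escaped | p1:escaped | p2:escaped | p3:(4,3)->(4,4)->EXIT
Exit steps: [1, 4, 3, 7]
First to escape: p0 at step 1

Answer: 0 1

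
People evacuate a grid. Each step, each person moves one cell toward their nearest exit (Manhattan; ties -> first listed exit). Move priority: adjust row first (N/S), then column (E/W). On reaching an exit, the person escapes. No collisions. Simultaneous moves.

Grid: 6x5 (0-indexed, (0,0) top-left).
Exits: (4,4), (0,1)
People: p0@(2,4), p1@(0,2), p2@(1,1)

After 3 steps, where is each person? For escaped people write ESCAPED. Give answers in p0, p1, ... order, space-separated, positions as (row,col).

Step 1: p0:(2,4)->(3,4) | p1:(0,2)->(0,1)->EXIT | p2:(1,1)->(0,1)->EXIT
Step 2: p0:(3,4)->(4,4)->EXIT | p1:escaped | p2:escaped

ESCAPED ESCAPED ESCAPED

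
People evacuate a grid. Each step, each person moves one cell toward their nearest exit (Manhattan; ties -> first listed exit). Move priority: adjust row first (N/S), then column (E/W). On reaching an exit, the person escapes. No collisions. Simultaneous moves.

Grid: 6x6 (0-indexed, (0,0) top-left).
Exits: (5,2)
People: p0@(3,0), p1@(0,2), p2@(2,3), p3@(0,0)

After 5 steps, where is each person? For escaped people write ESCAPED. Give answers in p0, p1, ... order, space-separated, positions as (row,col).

Step 1: p0:(3,0)->(4,0) | p1:(0,2)->(1,2) | p2:(2,3)->(3,3) | p3:(0,0)->(1,0)
Step 2: p0:(4,0)->(5,0) | p1:(1,2)->(2,2) | p2:(3,3)->(4,3) | p3:(1,0)->(2,0)
Step 3: p0:(5,0)->(5,1) | p1:(2,2)->(3,2) | p2:(4,3)->(5,3) | p3:(2,0)->(3,0)
Step 4: p0:(5,1)->(5,2)->EXIT | p1:(3,2)->(4,2) | p2:(5,3)->(5,2)->EXIT | p3:(3,0)->(4,0)
Step 5: p0:escaped | p1:(4,2)->(5,2)->EXIT | p2:escaped | p3:(4,0)->(5,0)

ESCAPED ESCAPED ESCAPED (5,0)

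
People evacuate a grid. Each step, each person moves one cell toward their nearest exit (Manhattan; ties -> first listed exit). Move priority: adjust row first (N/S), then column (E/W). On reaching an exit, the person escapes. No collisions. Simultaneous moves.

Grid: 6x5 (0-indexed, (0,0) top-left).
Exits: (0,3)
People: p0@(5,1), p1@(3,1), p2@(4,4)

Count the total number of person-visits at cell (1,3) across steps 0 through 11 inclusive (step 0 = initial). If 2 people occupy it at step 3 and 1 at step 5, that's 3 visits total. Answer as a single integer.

Step 0: p0@(5,1) p1@(3,1) p2@(4,4) -> at (1,3): 0 [-], cum=0
Step 1: p0@(4,1) p1@(2,1) p2@(3,4) -> at (1,3): 0 [-], cum=0
Step 2: p0@(3,1) p1@(1,1) p2@(2,4) -> at (1,3): 0 [-], cum=0
Step 3: p0@(2,1) p1@(0,1) p2@(1,4) -> at (1,3): 0 [-], cum=0
Step 4: p0@(1,1) p1@(0,2) p2@(0,4) -> at (1,3): 0 [-], cum=0
Step 5: p0@(0,1) p1@ESC p2@ESC -> at (1,3): 0 [-], cum=0
Step 6: p0@(0,2) p1@ESC p2@ESC -> at (1,3): 0 [-], cum=0
Step 7: p0@ESC p1@ESC p2@ESC -> at (1,3): 0 [-], cum=0
Total visits = 0

Answer: 0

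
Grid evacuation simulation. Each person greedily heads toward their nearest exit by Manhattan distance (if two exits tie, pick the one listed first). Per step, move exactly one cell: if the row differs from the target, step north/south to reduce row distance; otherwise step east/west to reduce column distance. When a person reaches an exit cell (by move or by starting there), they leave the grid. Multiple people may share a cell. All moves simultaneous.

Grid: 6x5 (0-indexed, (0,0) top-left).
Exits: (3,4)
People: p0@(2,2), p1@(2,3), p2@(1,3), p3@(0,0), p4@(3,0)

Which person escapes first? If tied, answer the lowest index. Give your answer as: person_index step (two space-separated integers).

Answer: 1 2

Derivation:
Step 1: p0:(2,2)->(3,2) | p1:(2,3)->(3,3) | p2:(1,3)->(2,3) | p3:(0,0)->(1,0) | p4:(3,0)->(3,1)
Step 2: p0:(3,2)->(3,3) | p1:(3,3)->(3,4)->EXIT | p2:(2,3)->(3,3) | p3:(1,0)->(2,0) | p4:(3,1)->(3,2)
Step 3: p0:(3,3)->(3,4)->EXIT | p1:escaped | p2:(3,3)->(3,4)->EXIT | p3:(2,0)->(3,0) | p4:(3,2)->(3,3)
Step 4: p0:escaped | p1:escaped | p2:escaped | p3:(3,0)->(3,1) | p4:(3,3)->(3,4)->EXIT
Step 5: p0:escaped | p1:escaped | p2:escaped | p3:(3,1)->(3,2) | p4:escaped
Step 6: p0:escaped | p1:escaped | p2:escaped | p3:(3,2)->(3,3) | p4:escaped
Step 7: p0:escaped | p1:escaped | p2:escaped | p3:(3,3)->(3,4)->EXIT | p4:escaped
Exit steps: [3, 2, 3, 7, 4]
First to escape: p1 at step 2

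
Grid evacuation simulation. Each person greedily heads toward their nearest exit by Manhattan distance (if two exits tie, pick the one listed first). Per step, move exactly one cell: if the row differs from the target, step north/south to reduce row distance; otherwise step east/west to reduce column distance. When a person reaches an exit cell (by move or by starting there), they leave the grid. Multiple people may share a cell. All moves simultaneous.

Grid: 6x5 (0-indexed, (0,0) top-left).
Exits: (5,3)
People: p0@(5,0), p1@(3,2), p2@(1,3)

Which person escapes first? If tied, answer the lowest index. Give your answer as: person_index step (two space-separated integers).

Step 1: p0:(5,0)->(5,1) | p1:(3,2)->(4,2) | p2:(1,3)->(2,3)
Step 2: p0:(5,1)->(5,2) | p1:(4,2)->(5,2) | p2:(2,3)->(3,3)
Step 3: p0:(5,2)->(5,3)->EXIT | p1:(5,2)->(5,3)->EXIT | p2:(3,3)->(4,3)
Step 4: p0:escaped | p1:escaped | p2:(4,3)->(5,3)->EXIT
Exit steps: [3, 3, 4]
First to escape: p0 at step 3

Answer: 0 3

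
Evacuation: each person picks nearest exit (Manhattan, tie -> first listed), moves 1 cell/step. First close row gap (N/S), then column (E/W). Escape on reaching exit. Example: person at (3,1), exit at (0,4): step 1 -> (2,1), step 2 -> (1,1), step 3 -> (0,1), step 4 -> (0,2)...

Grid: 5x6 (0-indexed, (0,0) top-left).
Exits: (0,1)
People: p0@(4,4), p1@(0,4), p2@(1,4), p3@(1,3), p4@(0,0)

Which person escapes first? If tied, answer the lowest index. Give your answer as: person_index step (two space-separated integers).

Answer: 4 1

Derivation:
Step 1: p0:(4,4)->(3,4) | p1:(0,4)->(0,3) | p2:(1,4)->(0,4) | p3:(1,3)->(0,3) | p4:(0,0)->(0,1)->EXIT
Step 2: p0:(3,4)->(2,4) | p1:(0,3)->(0,2) | p2:(0,4)->(0,3) | p3:(0,3)->(0,2) | p4:escaped
Step 3: p0:(2,4)->(1,4) | p1:(0,2)->(0,1)->EXIT | p2:(0,3)->(0,2) | p3:(0,2)->(0,1)->EXIT | p4:escaped
Step 4: p0:(1,4)->(0,4) | p1:escaped | p2:(0,2)->(0,1)->EXIT | p3:escaped | p4:escaped
Step 5: p0:(0,4)->(0,3) | p1:escaped | p2:escaped | p3:escaped | p4:escaped
Step 6: p0:(0,3)->(0,2) | p1:escaped | p2:escaped | p3:escaped | p4:escaped
Step 7: p0:(0,2)->(0,1)->EXIT | p1:escaped | p2:escaped | p3:escaped | p4:escaped
Exit steps: [7, 3, 4, 3, 1]
First to escape: p4 at step 1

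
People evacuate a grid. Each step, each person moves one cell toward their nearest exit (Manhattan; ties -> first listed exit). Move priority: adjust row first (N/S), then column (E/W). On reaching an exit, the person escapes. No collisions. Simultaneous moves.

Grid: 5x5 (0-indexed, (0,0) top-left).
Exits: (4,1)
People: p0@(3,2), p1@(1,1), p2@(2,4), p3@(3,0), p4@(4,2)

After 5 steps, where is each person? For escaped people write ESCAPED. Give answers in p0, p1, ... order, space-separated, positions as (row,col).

Step 1: p0:(3,2)->(4,2) | p1:(1,1)->(2,1) | p2:(2,4)->(3,4) | p3:(3,0)->(4,0) | p4:(4,2)->(4,1)->EXIT
Step 2: p0:(4,2)->(4,1)->EXIT | p1:(2,1)->(3,1) | p2:(3,4)->(4,4) | p3:(4,0)->(4,1)->EXIT | p4:escaped
Step 3: p0:escaped | p1:(3,1)->(4,1)->EXIT | p2:(4,4)->(4,3) | p3:escaped | p4:escaped
Step 4: p0:escaped | p1:escaped | p2:(4,3)->(4,2) | p3:escaped | p4:escaped
Step 5: p0:escaped | p1:escaped | p2:(4,2)->(4,1)->EXIT | p3:escaped | p4:escaped

ESCAPED ESCAPED ESCAPED ESCAPED ESCAPED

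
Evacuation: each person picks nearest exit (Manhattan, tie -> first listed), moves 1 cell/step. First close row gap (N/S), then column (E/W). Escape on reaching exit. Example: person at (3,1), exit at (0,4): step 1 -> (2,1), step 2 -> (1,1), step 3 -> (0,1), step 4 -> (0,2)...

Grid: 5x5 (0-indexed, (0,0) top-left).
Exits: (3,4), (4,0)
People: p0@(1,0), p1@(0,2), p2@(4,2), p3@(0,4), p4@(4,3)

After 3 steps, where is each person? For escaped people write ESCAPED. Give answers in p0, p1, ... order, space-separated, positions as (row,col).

Step 1: p0:(1,0)->(2,0) | p1:(0,2)->(1,2) | p2:(4,2)->(4,1) | p3:(0,4)->(1,4) | p4:(4,3)->(3,3)
Step 2: p0:(2,0)->(3,0) | p1:(1,2)->(2,2) | p2:(4,1)->(4,0)->EXIT | p3:(1,4)->(2,4) | p4:(3,3)->(3,4)->EXIT
Step 3: p0:(3,0)->(4,0)->EXIT | p1:(2,2)->(3,2) | p2:escaped | p3:(2,4)->(3,4)->EXIT | p4:escaped

ESCAPED (3,2) ESCAPED ESCAPED ESCAPED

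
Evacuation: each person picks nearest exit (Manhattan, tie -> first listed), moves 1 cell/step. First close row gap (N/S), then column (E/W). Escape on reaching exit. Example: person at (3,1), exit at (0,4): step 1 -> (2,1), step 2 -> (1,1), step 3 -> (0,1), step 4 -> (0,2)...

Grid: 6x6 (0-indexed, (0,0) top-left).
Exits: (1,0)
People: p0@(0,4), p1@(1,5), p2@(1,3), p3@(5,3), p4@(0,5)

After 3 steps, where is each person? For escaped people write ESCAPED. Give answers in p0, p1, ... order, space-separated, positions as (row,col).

Step 1: p0:(0,4)->(1,4) | p1:(1,5)->(1,4) | p2:(1,3)->(1,2) | p3:(5,3)->(4,3) | p4:(0,5)->(1,5)
Step 2: p0:(1,4)->(1,3) | p1:(1,4)->(1,3) | p2:(1,2)->(1,1) | p3:(4,3)->(3,3) | p4:(1,5)->(1,4)
Step 3: p0:(1,3)->(1,2) | p1:(1,3)->(1,2) | p2:(1,1)->(1,0)->EXIT | p3:(3,3)->(2,3) | p4:(1,4)->(1,3)

(1,2) (1,2) ESCAPED (2,3) (1,3)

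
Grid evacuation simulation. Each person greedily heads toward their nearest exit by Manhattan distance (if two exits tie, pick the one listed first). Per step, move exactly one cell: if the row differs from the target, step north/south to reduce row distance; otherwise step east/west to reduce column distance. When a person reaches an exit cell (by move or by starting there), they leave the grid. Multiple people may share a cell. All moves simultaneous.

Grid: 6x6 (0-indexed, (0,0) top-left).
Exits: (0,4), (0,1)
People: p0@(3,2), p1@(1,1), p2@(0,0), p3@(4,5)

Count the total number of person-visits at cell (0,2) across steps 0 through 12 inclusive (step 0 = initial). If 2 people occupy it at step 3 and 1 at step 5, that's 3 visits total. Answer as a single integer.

Step 0: p0@(3,2) p1@(1,1) p2@(0,0) p3@(4,5) -> at (0,2): 0 [-], cum=0
Step 1: p0@(2,2) p1@ESC p2@ESC p3@(3,5) -> at (0,2): 0 [-], cum=0
Step 2: p0@(1,2) p1@ESC p2@ESC p3@(2,5) -> at (0,2): 0 [-], cum=0
Step 3: p0@(0,2) p1@ESC p2@ESC p3@(1,5) -> at (0,2): 1 [p0], cum=1
Step 4: p0@ESC p1@ESC p2@ESC p3@(0,5) -> at (0,2): 0 [-], cum=1
Step 5: p0@ESC p1@ESC p2@ESC p3@ESC -> at (0,2): 0 [-], cum=1
Total visits = 1

Answer: 1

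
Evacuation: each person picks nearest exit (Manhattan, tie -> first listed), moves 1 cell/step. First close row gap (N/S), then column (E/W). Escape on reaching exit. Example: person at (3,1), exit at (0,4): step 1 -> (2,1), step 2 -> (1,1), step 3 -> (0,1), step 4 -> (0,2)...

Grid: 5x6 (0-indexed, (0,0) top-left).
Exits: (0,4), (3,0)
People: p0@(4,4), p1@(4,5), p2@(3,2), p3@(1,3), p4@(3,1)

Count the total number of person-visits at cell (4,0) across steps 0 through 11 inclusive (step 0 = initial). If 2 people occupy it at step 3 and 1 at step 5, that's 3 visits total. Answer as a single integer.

Answer: 0

Derivation:
Step 0: p0@(4,4) p1@(4,5) p2@(3,2) p3@(1,3) p4@(3,1) -> at (4,0): 0 [-], cum=0
Step 1: p0@(3,4) p1@(3,5) p2@(3,1) p3@(0,3) p4@ESC -> at (4,0): 0 [-], cum=0
Step 2: p0@(2,4) p1@(2,5) p2@ESC p3@ESC p4@ESC -> at (4,0): 0 [-], cum=0
Step 3: p0@(1,4) p1@(1,5) p2@ESC p3@ESC p4@ESC -> at (4,0): 0 [-], cum=0
Step 4: p0@ESC p1@(0,5) p2@ESC p3@ESC p4@ESC -> at (4,0): 0 [-], cum=0
Step 5: p0@ESC p1@ESC p2@ESC p3@ESC p4@ESC -> at (4,0): 0 [-], cum=0
Total visits = 0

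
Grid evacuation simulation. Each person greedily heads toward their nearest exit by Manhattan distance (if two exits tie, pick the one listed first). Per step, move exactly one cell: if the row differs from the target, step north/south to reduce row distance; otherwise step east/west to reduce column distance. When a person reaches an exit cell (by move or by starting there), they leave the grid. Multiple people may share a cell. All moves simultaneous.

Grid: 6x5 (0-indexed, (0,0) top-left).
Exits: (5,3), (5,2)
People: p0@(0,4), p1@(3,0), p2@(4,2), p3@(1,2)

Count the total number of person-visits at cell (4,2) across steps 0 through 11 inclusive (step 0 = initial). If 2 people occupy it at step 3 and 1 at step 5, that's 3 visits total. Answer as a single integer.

Answer: 2

Derivation:
Step 0: p0@(0,4) p1@(3,0) p2@(4,2) p3@(1,2) -> at (4,2): 1 [p2], cum=1
Step 1: p0@(1,4) p1@(4,0) p2@ESC p3@(2,2) -> at (4,2): 0 [-], cum=1
Step 2: p0@(2,4) p1@(5,0) p2@ESC p3@(3,2) -> at (4,2): 0 [-], cum=1
Step 3: p0@(3,4) p1@(5,1) p2@ESC p3@(4,2) -> at (4,2): 1 [p3], cum=2
Step 4: p0@(4,4) p1@ESC p2@ESC p3@ESC -> at (4,2): 0 [-], cum=2
Step 5: p0@(5,4) p1@ESC p2@ESC p3@ESC -> at (4,2): 0 [-], cum=2
Step 6: p0@ESC p1@ESC p2@ESC p3@ESC -> at (4,2): 0 [-], cum=2
Total visits = 2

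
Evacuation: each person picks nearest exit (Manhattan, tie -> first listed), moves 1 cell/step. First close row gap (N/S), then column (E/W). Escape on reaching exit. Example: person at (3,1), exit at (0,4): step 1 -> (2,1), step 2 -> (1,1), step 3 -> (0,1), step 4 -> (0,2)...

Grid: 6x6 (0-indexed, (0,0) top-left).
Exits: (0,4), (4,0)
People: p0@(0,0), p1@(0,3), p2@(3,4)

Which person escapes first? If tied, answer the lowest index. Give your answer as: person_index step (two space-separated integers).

Answer: 1 1

Derivation:
Step 1: p0:(0,0)->(0,1) | p1:(0,3)->(0,4)->EXIT | p2:(3,4)->(2,4)
Step 2: p0:(0,1)->(0,2) | p1:escaped | p2:(2,4)->(1,4)
Step 3: p0:(0,2)->(0,3) | p1:escaped | p2:(1,4)->(0,4)->EXIT
Step 4: p0:(0,3)->(0,4)->EXIT | p1:escaped | p2:escaped
Exit steps: [4, 1, 3]
First to escape: p1 at step 1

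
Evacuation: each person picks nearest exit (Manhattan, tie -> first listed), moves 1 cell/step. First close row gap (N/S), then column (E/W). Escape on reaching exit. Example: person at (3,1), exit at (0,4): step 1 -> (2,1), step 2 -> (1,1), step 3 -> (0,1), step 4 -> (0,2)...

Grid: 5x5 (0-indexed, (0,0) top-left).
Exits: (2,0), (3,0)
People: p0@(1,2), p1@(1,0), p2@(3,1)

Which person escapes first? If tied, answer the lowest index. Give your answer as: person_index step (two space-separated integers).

Step 1: p0:(1,2)->(2,2) | p1:(1,0)->(2,0)->EXIT | p2:(3,1)->(3,0)->EXIT
Step 2: p0:(2,2)->(2,1) | p1:escaped | p2:escaped
Step 3: p0:(2,1)->(2,0)->EXIT | p1:escaped | p2:escaped
Exit steps: [3, 1, 1]
First to escape: p1 at step 1

Answer: 1 1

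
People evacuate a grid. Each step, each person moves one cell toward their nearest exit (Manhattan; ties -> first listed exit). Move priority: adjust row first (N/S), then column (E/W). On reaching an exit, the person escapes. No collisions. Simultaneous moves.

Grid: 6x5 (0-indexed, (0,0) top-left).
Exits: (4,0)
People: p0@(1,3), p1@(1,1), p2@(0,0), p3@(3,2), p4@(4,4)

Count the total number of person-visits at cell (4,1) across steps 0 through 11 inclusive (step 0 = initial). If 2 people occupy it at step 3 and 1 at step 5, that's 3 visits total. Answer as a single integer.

Step 0: p0@(1,3) p1@(1,1) p2@(0,0) p3@(3,2) p4@(4,4) -> at (4,1): 0 [-], cum=0
Step 1: p0@(2,3) p1@(2,1) p2@(1,0) p3@(4,2) p4@(4,3) -> at (4,1): 0 [-], cum=0
Step 2: p0@(3,3) p1@(3,1) p2@(2,0) p3@(4,1) p4@(4,2) -> at (4,1): 1 [p3], cum=1
Step 3: p0@(4,3) p1@(4,1) p2@(3,0) p3@ESC p4@(4,1) -> at (4,1): 2 [p1,p4], cum=3
Step 4: p0@(4,2) p1@ESC p2@ESC p3@ESC p4@ESC -> at (4,1): 0 [-], cum=3
Step 5: p0@(4,1) p1@ESC p2@ESC p3@ESC p4@ESC -> at (4,1): 1 [p0], cum=4
Step 6: p0@ESC p1@ESC p2@ESC p3@ESC p4@ESC -> at (4,1): 0 [-], cum=4
Total visits = 4

Answer: 4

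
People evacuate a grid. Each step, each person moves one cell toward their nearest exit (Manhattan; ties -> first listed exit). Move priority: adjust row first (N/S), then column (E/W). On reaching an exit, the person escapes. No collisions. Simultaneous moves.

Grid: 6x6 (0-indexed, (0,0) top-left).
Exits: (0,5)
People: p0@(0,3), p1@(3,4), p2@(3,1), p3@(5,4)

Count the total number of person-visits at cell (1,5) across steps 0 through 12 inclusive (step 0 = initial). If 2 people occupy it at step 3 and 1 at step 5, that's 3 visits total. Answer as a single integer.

Answer: 0

Derivation:
Step 0: p0@(0,3) p1@(3,4) p2@(3,1) p3@(5,4) -> at (1,5): 0 [-], cum=0
Step 1: p0@(0,4) p1@(2,4) p2@(2,1) p3@(4,4) -> at (1,5): 0 [-], cum=0
Step 2: p0@ESC p1@(1,4) p2@(1,1) p3@(3,4) -> at (1,5): 0 [-], cum=0
Step 3: p0@ESC p1@(0,4) p2@(0,1) p3@(2,4) -> at (1,5): 0 [-], cum=0
Step 4: p0@ESC p1@ESC p2@(0,2) p3@(1,4) -> at (1,5): 0 [-], cum=0
Step 5: p0@ESC p1@ESC p2@(0,3) p3@(0,4) -> at (1,5): 0 [-], cum=0
Step 6: p0@ESC p1@ESC p2@(0,4) p3@ESC -> at (1,5): 0 [-], cum=0
Step 7: p0@ESC p1@ESC p2@ESC p3@ESC -> at (1,5): 0 [-], cum=0
Total visits = 0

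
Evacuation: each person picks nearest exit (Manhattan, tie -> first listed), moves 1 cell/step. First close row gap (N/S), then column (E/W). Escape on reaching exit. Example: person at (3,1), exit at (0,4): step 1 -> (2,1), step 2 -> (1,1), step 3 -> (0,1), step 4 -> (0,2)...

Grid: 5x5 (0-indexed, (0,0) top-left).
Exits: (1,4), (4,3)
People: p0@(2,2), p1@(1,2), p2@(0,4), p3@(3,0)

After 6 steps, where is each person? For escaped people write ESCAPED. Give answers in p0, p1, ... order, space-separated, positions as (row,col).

Step 1: p0:(2,2)->(1,2) | p1:(1,2)->(1,3) | p2:(0,4)->(1,4)->EXIT | p3:(3,0)->(4,0)
Step 2: p0:(1,2)->(1,3) | p1:(1,3)->(1,4)->EXIT | p2:escaped | p3:(4,0)->(4,1)
Step 3: p0:(1,3)->(1,4)->EXIT | p1:escaped | p2:escaped | p3:(4,1)->(4,2)
Step 4: p0:escaped | p1:escaped | p2:escaped | p3:(4,2)->(4,3)->EXIT

ESCAPED ESCAPED ESCAPED ESCAPED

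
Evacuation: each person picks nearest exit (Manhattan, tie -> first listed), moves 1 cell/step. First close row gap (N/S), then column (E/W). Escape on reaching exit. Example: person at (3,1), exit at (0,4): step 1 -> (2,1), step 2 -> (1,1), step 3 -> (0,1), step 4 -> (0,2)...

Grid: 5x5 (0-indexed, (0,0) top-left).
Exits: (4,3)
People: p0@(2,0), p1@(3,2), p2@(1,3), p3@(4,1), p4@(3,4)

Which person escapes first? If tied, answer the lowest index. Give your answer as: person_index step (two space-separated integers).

Step 1: p0:(2,0)->(3,0) | p1:(3,2)->(4,2) | p2:(1,3)->(2,3) | p3:(4,1)->(4,2) | p4:(3,4)->(4,4)
Step 2: p0:(3,0)->(4,0) | p1:(4,2)->(4,3)->EXIT | p2:(2,3)->(3,3) | p3:(4,2)->(4,3)->EXIT | p4:(4,4)->(4,3)->EXIT
Step 3: p0:(4,0)->(4,1) | p1:escaped | p2:(3,3)->(4,3)->EXIT | p3:escaped | p4:escaped
Step 4: p0:(4,1)->(4,2) | p1:escaped | p2:escaped | p3:escaped | p4:escaped
Step 5: p0:(4,2)->(4,3)->EXIT | p1:escaped | p2:escaped | p3:escaped | p4:escaped
Exit steps: [5, 2, 3, 2, 2]
First to escape: p1 at step 2

Answer: 1 2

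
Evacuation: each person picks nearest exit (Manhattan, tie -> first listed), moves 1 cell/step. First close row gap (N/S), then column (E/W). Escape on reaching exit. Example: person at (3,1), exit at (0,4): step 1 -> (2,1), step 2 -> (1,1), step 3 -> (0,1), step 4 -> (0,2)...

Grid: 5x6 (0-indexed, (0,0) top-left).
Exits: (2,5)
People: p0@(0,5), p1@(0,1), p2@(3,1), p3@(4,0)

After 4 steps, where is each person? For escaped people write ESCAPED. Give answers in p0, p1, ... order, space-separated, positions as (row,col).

Step 1: p0:(0,5)->(1,5) | p1:(0,1)->(1,1) | p2:(3,1)->(2,1) | p3:(4,0)->(3,0)
Step 2: p0:(1,5)->(2,5)->EXIT | p1:(1,1)->(2,1) | p2:(2,1)->(2,2) | p3:(3,0)->(2,0)
Step 3: p0:escaped | p1:(2,1)->(2,2) | p2:(2,2)->(2,3) | p3:(2,0)->(2,1)
Step 4: p0:escaped | p1:(2,2)->(2,3) | p2:(2,3)->(2,4) | p3:(2,1)->(2,2)

ESCAPED (2,3) (2,4) (2,2)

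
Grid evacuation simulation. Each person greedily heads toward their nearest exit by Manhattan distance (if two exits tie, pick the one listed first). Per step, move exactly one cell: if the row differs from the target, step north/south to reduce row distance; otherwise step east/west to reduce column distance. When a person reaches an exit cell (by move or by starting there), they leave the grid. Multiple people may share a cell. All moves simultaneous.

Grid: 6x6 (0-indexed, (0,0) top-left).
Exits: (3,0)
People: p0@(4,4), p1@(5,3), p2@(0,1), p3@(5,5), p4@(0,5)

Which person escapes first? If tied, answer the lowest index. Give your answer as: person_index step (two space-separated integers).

Answer: 2 4

Derivation:
Step 1: p0:(4,4)->(3,4) | p1:(5,3)->(4,3) | p2:(0,1)->(1,1) | p3:(5,5)->(4,5) | p4:(0,5)->(1,5)
Step 2: p0:(3,4)->(3,3) | p1:(4,3)->(3,3) | p2:(1,1)->(2,1) | p3:(4,5)->(3,5) | p4:(1,5)->(2,5)
Step 3: p0:(3,3)->(3,2) | p1:(3,3)->(3,2) | p2:(2,1)->(3,1) | p3:(3,5)->(3,4) | p4:(2,5)->(3,5)
Step 4: p0:(3,2)->(3,1) | p1:(3,2)->(3,1) | p2:(3,1)->(3,0)->EXIT | p3:(3,4)->(3,3) | p4:(3,5)->(3,4)
Step 5: p0:(3,1)->(3,0)->EXIT | p1:(3,1)->(3,0)->EXIT | p2:escaped | p3:(3,3)->(3,2) | p4:(3,4)->(3,3)
Step 6: p0:escaped | p1:escaped | p2:escaped | p3:(3,2)->(3,1) | p4:(3,3)->(3,2)
Step 7: p0:escaped | p1:escaped | p2:escaped | p3:(3,1)->(3,0)->EXIT | p4:(3,2)->(3,1)
Step 8: p0:escaped | p1:escaped | p2:escaped | p3:escaped | p4:(3,1)->(3,0)->EXIT
Exit steps: [5, 5, 4, 7, 8]
First to escape: p2 at step 4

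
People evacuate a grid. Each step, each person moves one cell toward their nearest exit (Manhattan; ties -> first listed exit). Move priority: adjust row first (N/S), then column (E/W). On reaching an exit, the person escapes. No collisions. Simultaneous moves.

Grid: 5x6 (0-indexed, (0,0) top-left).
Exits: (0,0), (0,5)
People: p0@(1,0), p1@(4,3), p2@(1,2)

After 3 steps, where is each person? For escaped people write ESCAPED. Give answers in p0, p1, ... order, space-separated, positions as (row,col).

Step 1: p0:(1,0)->(0,0)->EXIT | p1:(4,3)->(3,3) | p2:(1,2)->(0,2)
Step 2: p0:escaped | p1:(3,3)->(2,3) | p2:(0,2)->(0,1)
Step 3: p0:escaped | p1:(2,3)->(1,3) | p2:(0,1)->(0,0)->EXIT

ESCAPED (1,3) ESCAPED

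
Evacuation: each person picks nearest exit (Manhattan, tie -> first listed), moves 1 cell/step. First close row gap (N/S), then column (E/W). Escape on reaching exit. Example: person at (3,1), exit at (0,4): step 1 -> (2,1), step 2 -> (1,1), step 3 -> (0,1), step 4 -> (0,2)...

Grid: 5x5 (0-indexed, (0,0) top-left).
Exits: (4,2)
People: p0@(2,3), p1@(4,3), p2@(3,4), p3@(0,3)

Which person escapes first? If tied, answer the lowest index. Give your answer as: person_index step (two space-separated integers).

Answer: 1 1

Derivation:
Step 1: p0:(2,3)->(3,3) | p1:(4,3)->(4,2)->EXIT | p2:(3,4)->(4,4) | p3:(0,3)->(1,3)
Step 2: p0:(3,3)->(4,3) | p1:escaped | p2:(4,4)->(4,3) | p3:(1,3)->(2,3)
Step 3: p0:(4,3)->(4,2)->EXIT | p1:escaped | p2:(4,3)->(4,2)->EXIT | p3:(2,3)->(3,3)
Step 4: p0:escaped | p1:escaped | p2:escaped | p3:(3,3)->(4,3)
Step 5: p0:escaped | p1:escaped | p2:escaped | p3:(4,3)->(4,2)->EXIT
Exit steps: [3, 1, 3, 5]
First to escape: p1 at step 1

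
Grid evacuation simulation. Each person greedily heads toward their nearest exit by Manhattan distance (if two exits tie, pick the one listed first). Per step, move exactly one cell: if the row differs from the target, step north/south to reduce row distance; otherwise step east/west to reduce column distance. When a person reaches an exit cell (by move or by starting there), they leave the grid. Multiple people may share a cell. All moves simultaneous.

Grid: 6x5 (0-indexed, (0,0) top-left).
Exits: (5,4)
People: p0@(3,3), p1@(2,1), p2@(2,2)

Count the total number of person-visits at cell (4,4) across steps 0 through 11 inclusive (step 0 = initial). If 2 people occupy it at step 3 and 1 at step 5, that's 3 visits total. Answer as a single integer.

Step 0: p0@(3,3) p1@(2,1) p2@(2,2) -> at (4,4): 0 [-], cum=0
Step 1: p0@(4,3) p1@(3,1) p2@(3,2) -> at (4,4): 0 [-], cum=0
Step 2: p0@(5,3) p1@(4,1) p2@(4,2) -> at (4,4): 0 [-], cum=0
Step 3: p0@ESC p1@(5,1) p2@(5,2) -> at (4,4): 0 [-], cum=0
Step 4: p0@ESC p1@(5,2) p2@(5,3) -> at (4,4): 0 [-], cum=0
Step 5: p0@ESC p1@(5,3) p2@ESC -> at (4,4): 0 [-], cum=0
Step 6: p0@ESC p1@ESC p2@ESC -> at (4,4): 0 [-], cum=0
Total visits = 0

Answer: 0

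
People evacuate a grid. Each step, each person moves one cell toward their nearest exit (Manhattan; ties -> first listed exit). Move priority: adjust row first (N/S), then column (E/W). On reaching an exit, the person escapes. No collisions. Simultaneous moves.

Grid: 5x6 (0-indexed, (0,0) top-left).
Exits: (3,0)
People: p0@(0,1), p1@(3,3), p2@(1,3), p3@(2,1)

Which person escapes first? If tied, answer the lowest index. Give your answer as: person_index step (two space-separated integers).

Answer: 3 2

Derivation:
Step 1: p0:(0,1)->(1,1) | p1:(3,3)->(3,2) | p2:(1,3)->(2,3) | p3:(2,1)->(3,1)
Step 2: p0:(1,1)->(2,1) | p1:(3,2)->(3,1) | p2:(2,3)->(3,3) | p3:(3,1)->(3,0)->EXIT
Step 3: p0:(2,1)->(3,1) | p1:(3,1)->(3,0)->EXIT | p2:(3,3)->(3,2) | p3:escaped
Step 4: p0:(3,1)->(3,0)->EXIT | p1:escaped | p2:(3,2)->(3,1) | p3:escaped
Step 5: p0:escaped | p1:escaped | p2:(3,1)->(3,0)->EXIT | p3:escaped
Exit steps: [4, 3, 5, 2]
First to escape: p3 at step 2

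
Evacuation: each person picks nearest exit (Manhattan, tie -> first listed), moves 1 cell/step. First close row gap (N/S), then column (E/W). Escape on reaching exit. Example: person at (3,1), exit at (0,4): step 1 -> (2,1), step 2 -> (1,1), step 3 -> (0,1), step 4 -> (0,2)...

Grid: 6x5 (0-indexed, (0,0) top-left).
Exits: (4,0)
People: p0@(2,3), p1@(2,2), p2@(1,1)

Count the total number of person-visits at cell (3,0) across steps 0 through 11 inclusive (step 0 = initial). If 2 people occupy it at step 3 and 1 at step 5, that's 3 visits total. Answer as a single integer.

Answer: 0

Derivation:
Step 0: p0@(2,3) p1@(2,2) p2@(1,1) -> at (3,0): 0 [-], cum=0
Step 1: p0@(3,3) p1@(3,2) p2@(2,1) -> at (3,0): 0 [-], cum=0
Step 2: p0@(4,3) p1@(4,2) p2@(3,1) -> at (3,0): 0 [-], cum=0
Step 3: p0@(4,2) p1@(4,1) p2@(4,1) -> at (3,0): 0 [-], cum=0
Step 4: p0@(4,1) p1@ESC p2@ESC -> at (3,0): 0 [-], cum=0
Step 5: p0@ESC p1@ESC p2@ESC -> at (3,0): 0 [-], cum=0
Total visits = 0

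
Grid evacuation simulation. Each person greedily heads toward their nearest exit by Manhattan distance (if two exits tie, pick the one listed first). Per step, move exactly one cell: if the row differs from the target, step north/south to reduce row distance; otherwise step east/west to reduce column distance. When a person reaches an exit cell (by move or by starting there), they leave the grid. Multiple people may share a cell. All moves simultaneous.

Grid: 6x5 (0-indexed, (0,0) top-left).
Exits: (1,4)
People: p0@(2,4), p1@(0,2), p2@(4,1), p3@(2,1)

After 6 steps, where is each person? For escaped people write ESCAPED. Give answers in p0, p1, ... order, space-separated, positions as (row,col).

Step 1: p0:(2,4)->(1,4)->EXIT | p1:(0,2)->(1,2) | p2:(4,1)->(3,1) | p3:(2,1)->(1,1)
Step 2: p0:escaped | p1:(1,2)->(1,3) | p2:(3,1)->(2,1) | p3:(1,1)->(1,2)
Step 3: p0:escaped | p1:(1,3)->(1,4)->EXIT | p2:(2,1)->(1,1) | p3:(1,2)->(1,3)
Step 4: p0:escaped | p1:escaped | p2:(1,1)->(1,2) | p3:(1,3)->(1,4)->EXIT
Step 5: p0:escaped | p1:escaped | p2:(1,2)->(1,3) | p3:escaped
Step 6: p0:escaped | p1:escaped | p2:(1,3)->(1,4)->EXIT | p3:escaped

ESCAPED ESCAPED ESCAPED ESCAPED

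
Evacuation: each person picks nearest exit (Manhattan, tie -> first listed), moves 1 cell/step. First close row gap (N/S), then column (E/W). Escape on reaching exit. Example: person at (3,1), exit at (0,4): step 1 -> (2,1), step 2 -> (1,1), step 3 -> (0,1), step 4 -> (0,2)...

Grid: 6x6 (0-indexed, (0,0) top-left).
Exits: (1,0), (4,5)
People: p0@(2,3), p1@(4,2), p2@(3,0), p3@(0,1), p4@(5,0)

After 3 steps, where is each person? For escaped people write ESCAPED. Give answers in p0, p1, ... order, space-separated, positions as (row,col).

Step 1: p0:(2,3)->(1,3) | p1:(4,2)->(4,3) | p2:(3,0)->(2,0) | p3:(0,1)->(1,1) | p4:(5,0)->(4,0)
Step 2: p0:(1,3)->(1,2) | p1:(4,3)->(4,4) | p2:(2,0)->(1,0)->EXIT | p3:(1,1)->(1,0)->EXIT | p4:(4,0)->(3,0)
Step 3: p0:(1,2)->(1,1) | p1:(4,4)->(4,5)->EXIT | p2:escaped | p3:escaped | p4:(3,0)->(2,0)

(1,1) ESCAPED ESCAPED ESCAPED (2,0)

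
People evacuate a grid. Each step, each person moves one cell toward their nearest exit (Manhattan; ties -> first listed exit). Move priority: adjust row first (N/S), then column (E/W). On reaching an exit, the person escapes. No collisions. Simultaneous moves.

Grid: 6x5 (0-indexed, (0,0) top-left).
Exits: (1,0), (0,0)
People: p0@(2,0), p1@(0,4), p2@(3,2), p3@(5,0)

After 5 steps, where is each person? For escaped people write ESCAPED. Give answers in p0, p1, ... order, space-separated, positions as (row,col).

Step 1: p0:(2,0)->(1,0)->EXIT | p1:(0,4)->(0,3) | p2:(3,2)->(2,2) | p3:(5,0)->(4,0)
Step 2: p0:escaped | p1:(0,3)->(0,2) | p2:(2,2)->(1,2) | p3:(4,0)->(3,0)
Step 3: p0:escaped | p1:(0,2)->(0,1) | p2:(1,2)->(1,1) | p3:(3,0)->(2,0)
Step 4: p0:escaped | p1:(0,1)->(0,0)->EXIT | p2:(1,1)->(1,0)->EXIT | p3:(2,0)->(1,0)->EXIT

ESCAPED ESCAPED ESCAPED ESCAPED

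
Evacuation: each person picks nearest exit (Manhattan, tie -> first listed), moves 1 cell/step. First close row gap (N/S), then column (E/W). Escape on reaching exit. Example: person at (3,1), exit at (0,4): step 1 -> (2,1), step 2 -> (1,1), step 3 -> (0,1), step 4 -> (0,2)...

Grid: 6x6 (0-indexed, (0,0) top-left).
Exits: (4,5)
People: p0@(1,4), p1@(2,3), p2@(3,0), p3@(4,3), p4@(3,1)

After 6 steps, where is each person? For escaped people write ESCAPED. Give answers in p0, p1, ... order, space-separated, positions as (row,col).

Step 1: p0:(1,4)->(2,4) | p1:(2,3)->(3,3) | p2:(3,0)->(4,0) | p3:(4,3)->(4,4) | p4:(3,1)->(4,1)
Step 2: p0:(2,4)->(3,4) | p1:(3,3)->(4,3) | p2:(4,0)->(4,1) | p3:(4,4)->(4,5)->EXIT | p4:(4,1)->(4,2)
Step 3: p0:(3,4)->(4,4) | p1:(4,3)->(4,4) | p2:(4,1)->(4,2) | p3:escaped | p4:(4,2)->(4,3)
Step 4: p0:(4,4)->(4,5)->EXIT | p1:(4,4)->(4,5)->EXIT | p2:(4,2)->(4,3) | p3:escaped | p4:(4,3)->(4,4)
Step 5: p0:escaped | p1:escaped | p2:(4,3)->(4,4) | p3:escaped | p4:(4,4)->(4,5)->EXIT
Step 6: p0:escaped | p1:escaped | p2:(4,4)->(4,5)->EXIT | p3:escaped | p4:escaped

ESCAPED ESCAPED ESCAPED ESCAPED ESCAPED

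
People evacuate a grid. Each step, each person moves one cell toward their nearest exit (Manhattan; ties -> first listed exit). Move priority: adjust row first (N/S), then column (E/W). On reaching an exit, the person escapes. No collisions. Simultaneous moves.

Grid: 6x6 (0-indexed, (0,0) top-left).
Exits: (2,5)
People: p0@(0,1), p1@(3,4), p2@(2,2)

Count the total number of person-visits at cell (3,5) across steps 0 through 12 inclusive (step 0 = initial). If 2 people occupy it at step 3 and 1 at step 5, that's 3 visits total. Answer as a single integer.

Step 0: p0@(0,1) p1@(3,4) p2@(2,2) -> at (3,5): 0 [-], cum=0
Step 1: p0@(1,1) p1@(2,4) p2@(2,3) -> at (3,5): 0 [-], cum=0
Step 2: p0@(2,1) p1@ESC p2@(2,4) -> at (3,5): 0 [-], cum=0
Step 3: p0@(2,2) p1@ESC p2@ESC -> at (3,5): 0 [-], cum=0
Step 4: p0@(2,3) p1@ESC p2@ESC -> at (3,5): 0 [-], cum=0
Step 5: p0@(2,4) p1@ESC p2@ESC -> at (3,5): 0 [-], cum=0
Step 6: p0@ESC p1@ESC p2@ESC -> at (3,5): 0 [-], cum=0
Total visits = 0

Answer: 0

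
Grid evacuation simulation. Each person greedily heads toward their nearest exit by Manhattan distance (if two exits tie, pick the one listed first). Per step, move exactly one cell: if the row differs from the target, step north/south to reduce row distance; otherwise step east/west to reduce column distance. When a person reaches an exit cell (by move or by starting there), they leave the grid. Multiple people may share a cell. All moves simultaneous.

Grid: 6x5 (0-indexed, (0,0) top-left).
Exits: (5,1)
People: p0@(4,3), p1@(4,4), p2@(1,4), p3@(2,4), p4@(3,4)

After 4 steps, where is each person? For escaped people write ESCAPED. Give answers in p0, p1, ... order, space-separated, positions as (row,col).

Step 1: p0:(4,3)->(5,3) | p1:(4,4)->(5,4) | p2:(1,4)->(2,4) | p3:(2,4)->(3,4) | p4:(3,4)->(4,4)
Step 2: p0:(5,3)->(5,2) | p1:(5,4)->(5,3) | p2:(2,4)->(3,4) | p3:(3,4)->(4,4) | p4:(4,4)->(5,4)
Step 3: p0:(5,2)->(5,1)->EXIT | p1:(5,3)->(5,2) | p2:(3,4)->(4,4) | p3:(4,4)->(5,4) | p4:(5,4)->(5,3)
Step 4: p0:escaped | p1:(5,2)->(5,1)->EXIT | p2:(4,4)->(5,4) | p3:(5,4)->(5,3) | p4:(5,3)->(5,2)

ESCAPED ESCAPED (5,4) (5,3) (5,2)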